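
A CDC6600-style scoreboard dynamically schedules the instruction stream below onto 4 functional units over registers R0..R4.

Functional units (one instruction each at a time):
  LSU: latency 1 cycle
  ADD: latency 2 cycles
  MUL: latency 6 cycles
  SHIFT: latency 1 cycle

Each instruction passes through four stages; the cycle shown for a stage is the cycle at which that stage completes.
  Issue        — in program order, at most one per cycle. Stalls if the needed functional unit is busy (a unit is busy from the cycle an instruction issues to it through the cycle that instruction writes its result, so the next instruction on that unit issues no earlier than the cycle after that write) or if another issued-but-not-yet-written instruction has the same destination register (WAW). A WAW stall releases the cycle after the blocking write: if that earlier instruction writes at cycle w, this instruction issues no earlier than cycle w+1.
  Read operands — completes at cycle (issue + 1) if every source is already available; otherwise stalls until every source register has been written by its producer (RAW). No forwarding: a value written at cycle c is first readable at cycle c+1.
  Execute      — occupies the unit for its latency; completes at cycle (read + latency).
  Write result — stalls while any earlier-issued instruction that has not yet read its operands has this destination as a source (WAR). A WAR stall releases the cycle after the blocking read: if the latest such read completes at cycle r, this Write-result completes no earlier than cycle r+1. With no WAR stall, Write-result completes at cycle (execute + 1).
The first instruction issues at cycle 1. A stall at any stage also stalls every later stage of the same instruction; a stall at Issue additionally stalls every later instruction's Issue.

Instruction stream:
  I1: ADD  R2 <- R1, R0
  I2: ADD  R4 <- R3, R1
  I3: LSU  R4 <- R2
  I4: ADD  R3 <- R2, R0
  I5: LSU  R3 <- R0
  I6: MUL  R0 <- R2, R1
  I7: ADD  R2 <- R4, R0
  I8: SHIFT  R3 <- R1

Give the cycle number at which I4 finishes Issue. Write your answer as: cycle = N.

cycle = 12

t=1  I1 issues→ADD
t=2  I1 reads
t=4  I1 exec-done
t=5  I1 writes R2
t=6  I2 issues→ADD
t=7  I2 reads
t=9  I2 exec-done
t=10  I2 writes R4
t=11  I3 issues→LSU
t=12  I3 reads; I4 issues→ADD
t=13  I3 exec-done; I4 reads
t=14  I3 writes R4
t=15  I4 exec-done
t=16  I4 writes R3
t=17  I5 issues→LSU
t=18  I5 reads; I6 issues→MUL
t=19  I5 exec-done; I6 reads; I7 issues→ADD
t=20  I5 writes R3
t=21  I8 issues→SHIFT
t=22  I8 reads
t=23  I8 exec-done
t=24  I8 writes R3
t=25  I6 exec-done
t=26  I6 writes R0
t=27  I7 reads
t=29  I7 exec-done
t=30  I7 writes R2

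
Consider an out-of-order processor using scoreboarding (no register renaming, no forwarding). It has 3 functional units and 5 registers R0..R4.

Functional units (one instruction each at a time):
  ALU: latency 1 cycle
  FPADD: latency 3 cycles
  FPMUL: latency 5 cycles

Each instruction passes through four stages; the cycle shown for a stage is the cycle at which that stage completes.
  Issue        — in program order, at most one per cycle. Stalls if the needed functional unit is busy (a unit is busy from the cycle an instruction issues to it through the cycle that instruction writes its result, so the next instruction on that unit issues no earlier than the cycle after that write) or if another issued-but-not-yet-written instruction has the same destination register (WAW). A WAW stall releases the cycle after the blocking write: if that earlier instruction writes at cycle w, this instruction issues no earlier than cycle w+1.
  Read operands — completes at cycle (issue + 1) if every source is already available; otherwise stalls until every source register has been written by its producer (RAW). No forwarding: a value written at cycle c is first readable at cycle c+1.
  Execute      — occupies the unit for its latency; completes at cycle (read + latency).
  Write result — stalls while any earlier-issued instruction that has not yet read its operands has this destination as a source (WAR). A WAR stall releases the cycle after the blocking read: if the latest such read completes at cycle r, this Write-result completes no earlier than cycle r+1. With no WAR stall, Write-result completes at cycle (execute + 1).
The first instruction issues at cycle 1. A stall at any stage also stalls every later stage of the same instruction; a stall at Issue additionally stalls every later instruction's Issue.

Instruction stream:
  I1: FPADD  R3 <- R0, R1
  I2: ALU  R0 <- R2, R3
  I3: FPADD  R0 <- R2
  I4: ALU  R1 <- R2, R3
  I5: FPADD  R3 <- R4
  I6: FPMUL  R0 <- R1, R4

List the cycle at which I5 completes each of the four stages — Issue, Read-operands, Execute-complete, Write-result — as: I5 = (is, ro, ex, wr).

I5 = (16, 17, 20, 21)

I1 -> (1, 2, 5, 6)
I2 -> (2, 7, 8, 9)  // RAW R3: wait I1 write@6
I3 -> (10, 11, 14, 15)  // WAW R0: wait I2 write@9
I4 -> (11, 12, 13, 14)
I5 -> (16, 17, 20, 21)  // struct: FPADD busy until I3 writes@15
I6 -> (17, 18, 23, 24)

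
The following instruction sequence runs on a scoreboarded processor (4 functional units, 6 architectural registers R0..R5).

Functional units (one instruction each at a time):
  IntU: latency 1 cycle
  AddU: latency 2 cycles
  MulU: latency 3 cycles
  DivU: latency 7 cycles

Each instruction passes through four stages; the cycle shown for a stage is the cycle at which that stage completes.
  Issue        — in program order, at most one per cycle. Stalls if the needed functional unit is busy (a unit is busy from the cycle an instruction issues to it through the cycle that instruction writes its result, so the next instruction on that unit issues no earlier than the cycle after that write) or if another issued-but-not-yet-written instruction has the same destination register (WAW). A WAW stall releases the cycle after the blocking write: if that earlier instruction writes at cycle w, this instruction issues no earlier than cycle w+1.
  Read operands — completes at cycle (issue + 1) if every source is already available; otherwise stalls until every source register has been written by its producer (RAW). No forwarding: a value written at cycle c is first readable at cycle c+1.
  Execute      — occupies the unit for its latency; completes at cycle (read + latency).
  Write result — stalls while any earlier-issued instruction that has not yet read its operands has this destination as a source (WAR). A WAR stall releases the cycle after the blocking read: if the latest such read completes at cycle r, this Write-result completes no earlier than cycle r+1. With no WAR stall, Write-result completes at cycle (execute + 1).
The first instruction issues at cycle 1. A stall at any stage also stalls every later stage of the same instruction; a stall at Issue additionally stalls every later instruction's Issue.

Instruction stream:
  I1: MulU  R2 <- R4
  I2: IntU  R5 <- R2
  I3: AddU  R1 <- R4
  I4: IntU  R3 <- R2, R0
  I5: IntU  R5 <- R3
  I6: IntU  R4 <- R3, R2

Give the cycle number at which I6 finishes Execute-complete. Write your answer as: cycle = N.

I1  is:1  ro:2  ex:5  wr:6
I2  is:2  ro:7  ex:8  wr:9  — RAW R2: wait I1 write@6
I3  is:3  ro:4  ex:6  wr:7
I4  is:10  ro:11  ex:12  wr:13  — struct: IntU busy until I2 writes@9
I5  is:14  ro:15  ex:16  wr:17  — struct: IntU busy until I4 writes@13
I6  is:18  ro:19  ex:20  wr:21  — struct: IntU busy until I5 writes@17

cycle = 20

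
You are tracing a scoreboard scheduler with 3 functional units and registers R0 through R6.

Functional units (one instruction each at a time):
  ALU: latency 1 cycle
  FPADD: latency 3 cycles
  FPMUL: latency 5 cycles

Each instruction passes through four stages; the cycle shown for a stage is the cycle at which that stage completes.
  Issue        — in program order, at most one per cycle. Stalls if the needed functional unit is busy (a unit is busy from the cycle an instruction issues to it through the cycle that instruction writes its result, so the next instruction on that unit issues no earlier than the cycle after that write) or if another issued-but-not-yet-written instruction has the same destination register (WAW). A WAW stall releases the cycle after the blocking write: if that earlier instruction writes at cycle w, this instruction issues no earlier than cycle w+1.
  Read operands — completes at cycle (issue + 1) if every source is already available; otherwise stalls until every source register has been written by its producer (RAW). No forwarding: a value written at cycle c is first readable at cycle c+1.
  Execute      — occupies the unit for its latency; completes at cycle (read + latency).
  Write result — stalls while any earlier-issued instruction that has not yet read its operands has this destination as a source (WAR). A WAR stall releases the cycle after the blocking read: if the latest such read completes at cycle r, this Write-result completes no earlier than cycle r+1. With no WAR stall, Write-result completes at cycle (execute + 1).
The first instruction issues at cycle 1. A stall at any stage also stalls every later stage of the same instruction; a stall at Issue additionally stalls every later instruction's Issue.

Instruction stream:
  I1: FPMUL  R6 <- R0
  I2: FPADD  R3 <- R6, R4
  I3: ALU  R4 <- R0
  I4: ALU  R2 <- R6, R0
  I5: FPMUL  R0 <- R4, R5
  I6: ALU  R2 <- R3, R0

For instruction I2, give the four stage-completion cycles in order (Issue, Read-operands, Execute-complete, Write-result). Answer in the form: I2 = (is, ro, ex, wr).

I2 = (2, 9, 12, 13)

[I1] 1/2/7/8
[I2] 2/9/12/13  (RAW R6: wait I1 write@8)
[I3] 3/4/5/10  (WAR R4: wait I2 read@9)
[I4] 11/12/13/14  (struct: ALU busy until I3 writes@10)
[I5] 12/13/18/19
[I6] 15/20/21/22  (struct: ALU busy until I4 writes@14; RAW R0: wait I5 write@19)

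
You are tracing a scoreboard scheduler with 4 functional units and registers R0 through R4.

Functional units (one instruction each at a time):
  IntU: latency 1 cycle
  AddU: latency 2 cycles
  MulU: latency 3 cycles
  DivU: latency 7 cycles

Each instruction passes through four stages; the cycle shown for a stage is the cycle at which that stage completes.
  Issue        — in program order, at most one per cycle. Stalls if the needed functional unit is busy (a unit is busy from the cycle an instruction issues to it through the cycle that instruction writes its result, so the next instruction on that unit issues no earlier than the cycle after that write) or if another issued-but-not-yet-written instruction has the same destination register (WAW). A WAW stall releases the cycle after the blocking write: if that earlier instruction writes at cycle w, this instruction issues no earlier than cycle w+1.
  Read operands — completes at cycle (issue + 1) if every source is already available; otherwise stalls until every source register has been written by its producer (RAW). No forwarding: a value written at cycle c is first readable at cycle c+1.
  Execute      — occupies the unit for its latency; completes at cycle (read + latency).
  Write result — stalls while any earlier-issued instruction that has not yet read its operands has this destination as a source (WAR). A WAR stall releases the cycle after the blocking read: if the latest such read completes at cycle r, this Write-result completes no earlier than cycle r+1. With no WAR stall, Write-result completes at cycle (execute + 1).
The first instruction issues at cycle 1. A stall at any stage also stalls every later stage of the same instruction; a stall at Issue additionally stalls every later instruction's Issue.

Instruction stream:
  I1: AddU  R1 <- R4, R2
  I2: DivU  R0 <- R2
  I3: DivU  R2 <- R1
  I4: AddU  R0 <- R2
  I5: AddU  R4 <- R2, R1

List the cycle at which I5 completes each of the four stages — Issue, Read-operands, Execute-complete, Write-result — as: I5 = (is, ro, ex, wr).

I1 -> (1, 2, 4, 5)
I2 -> (2, 3, 10, 11)
I3 -> (12, 13, 20, 21)  // struct: DivU busy until I2 writes@11
I4 -> (13, 22, 24, 25)  // RAW R2: wait I3 write@21
I5 -> (26, 27, 29, 30)  // struct: AddU busy until I4 writes@25

I5 = (26, 27, 29, 30)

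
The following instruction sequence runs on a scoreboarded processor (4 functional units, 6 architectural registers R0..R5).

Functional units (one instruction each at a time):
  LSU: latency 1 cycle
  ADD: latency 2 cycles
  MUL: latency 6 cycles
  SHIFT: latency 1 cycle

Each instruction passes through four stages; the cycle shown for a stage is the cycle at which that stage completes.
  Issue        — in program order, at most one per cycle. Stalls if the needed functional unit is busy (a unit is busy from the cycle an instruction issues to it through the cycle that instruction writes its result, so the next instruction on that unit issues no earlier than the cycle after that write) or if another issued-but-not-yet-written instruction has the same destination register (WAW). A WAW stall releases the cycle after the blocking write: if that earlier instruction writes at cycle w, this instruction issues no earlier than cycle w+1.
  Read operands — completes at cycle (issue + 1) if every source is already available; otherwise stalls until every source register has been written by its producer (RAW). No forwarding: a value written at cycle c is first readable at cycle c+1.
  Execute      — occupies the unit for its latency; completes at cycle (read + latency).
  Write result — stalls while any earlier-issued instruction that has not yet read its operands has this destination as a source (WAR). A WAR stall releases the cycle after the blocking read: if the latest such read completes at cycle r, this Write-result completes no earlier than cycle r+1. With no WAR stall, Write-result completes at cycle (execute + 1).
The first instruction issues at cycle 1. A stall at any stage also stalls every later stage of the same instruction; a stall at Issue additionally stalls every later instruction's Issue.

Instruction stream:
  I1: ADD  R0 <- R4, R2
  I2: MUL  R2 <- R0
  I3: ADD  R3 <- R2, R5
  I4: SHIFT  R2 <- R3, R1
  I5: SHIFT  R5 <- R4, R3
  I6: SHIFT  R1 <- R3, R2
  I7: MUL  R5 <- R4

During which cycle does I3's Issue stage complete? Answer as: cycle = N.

cycle = 6

I1  is:1  ro:2  ex:4  wr:5
I2  is:2  ro:6  ex:12  wr:13  — RAW R0: wait I1 write@5
I3  is:6  ro:14  ex:16  wr:17  — struct: ADD busy until I1 writes@5, RAW R2: wait I2 write@13
I4  is:14  ro:18  ex:19  wr:20  — WAW R2: wait I2 write@13, RAW R3: wait I3 write@17
I5  is:21  ro:22  ex:23  wr:24  — struct: SHIFT busy until I4 writes@20
I6  is:25  ro:26  ex:27  wr:28  — struct: SHIFT busy until I5 writes@24
I7  is:26  ro:27  ex:33  wr:34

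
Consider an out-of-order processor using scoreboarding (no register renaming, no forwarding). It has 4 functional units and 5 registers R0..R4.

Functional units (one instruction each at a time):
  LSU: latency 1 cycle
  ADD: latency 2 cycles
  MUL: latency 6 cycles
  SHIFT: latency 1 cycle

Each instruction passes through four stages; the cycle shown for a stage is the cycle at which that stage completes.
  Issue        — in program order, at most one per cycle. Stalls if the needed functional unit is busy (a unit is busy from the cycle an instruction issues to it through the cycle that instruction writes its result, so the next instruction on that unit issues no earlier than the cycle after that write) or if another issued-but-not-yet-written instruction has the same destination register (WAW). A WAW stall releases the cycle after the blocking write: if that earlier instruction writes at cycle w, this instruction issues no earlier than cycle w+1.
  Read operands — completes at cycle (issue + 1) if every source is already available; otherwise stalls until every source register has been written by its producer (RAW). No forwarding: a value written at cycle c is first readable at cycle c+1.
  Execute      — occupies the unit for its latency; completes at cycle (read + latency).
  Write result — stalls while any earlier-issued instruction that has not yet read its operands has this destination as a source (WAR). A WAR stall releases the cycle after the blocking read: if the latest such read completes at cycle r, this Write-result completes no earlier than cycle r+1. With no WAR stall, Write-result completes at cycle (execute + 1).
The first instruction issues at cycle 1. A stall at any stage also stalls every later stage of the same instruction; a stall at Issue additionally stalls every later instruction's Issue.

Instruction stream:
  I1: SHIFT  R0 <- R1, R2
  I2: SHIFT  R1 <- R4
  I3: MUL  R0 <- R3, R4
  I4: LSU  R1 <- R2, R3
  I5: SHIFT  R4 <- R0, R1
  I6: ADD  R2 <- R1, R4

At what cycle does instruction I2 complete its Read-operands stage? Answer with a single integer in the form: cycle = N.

c1: I1 dispatched to SHIFT
c2: I1 operands ready
c3: I1 complete
c4: R0←I1
c5: I2 dispatched to SHIFT
c6: I2 operands ready, I3 dispatched to MUL
c7: I2 complete, I3 operands ready
c8: R1←I2
c9: I4 dispatched to LSU
c10: I4 operands ready, I5 dispatched to SHIFT
c11: I4 complete, I6 dispatched to ADD
c12: R1←I4
c13: I3 complete
c14: R0←I3
c15: I5 operands ready
c16: I5 complete
c17: R4←I5
c18: I6 operands ready
c20: I6 complete
c21: R2←I6

cycle = 6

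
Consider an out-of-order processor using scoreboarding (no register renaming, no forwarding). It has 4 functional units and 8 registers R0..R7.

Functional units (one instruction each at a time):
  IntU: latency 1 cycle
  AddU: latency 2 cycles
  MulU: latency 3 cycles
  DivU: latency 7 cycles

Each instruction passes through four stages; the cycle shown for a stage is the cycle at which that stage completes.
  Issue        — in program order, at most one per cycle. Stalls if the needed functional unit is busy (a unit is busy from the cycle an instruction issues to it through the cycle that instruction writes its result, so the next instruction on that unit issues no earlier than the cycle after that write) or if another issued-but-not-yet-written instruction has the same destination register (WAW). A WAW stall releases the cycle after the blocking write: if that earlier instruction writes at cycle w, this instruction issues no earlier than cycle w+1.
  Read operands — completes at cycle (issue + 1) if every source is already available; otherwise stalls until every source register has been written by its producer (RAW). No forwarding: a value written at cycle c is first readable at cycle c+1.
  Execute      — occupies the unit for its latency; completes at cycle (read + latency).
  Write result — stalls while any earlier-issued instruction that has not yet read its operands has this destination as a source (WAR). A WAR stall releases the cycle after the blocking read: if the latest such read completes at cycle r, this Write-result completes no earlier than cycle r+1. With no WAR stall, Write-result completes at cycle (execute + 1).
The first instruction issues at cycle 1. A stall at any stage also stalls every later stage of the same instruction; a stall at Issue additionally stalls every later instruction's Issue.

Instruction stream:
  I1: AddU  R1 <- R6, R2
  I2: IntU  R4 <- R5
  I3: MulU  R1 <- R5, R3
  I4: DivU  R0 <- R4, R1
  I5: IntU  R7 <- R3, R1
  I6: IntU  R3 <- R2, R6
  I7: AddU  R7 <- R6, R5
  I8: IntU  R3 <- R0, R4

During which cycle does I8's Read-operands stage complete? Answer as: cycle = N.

cycle 1: I1 dispatched to AddU
cycle 2: I1 operands ready | I2 dispatched to IntU
cycle 3: I2 operands ready
cycle 4: I1 complete | I2 complete
cycle 5: R1←I1 | R4←I2
cycle 6: I3 dispatched to MulU
cycle 7: I3 operands ready | I4 dispatched to DivU
cycle 8: I5 dispatched to IntU
cycle 10: I3 complete
cycle 11: R1←I3
cycle 12: I4 operands ready | I5 operands ready
cycle 13: I5 complete
cycle 14: R7←I5
cycle 15: I6 dispatched to IntU
cycle 16: I6 operands ready | I7 dispatched to AddU
cycle 17: I6 complete | I7 operands ready
cycle 18: R3←I6
cycle 19: I4 complete | I7 complete | I8 dispatched to IntU
cycle 20: R0←I4 | R7←I7
cycle 21: I8 operands ready
cycle 22: I8 complete
cycle 23: R3←I8

cycle = 21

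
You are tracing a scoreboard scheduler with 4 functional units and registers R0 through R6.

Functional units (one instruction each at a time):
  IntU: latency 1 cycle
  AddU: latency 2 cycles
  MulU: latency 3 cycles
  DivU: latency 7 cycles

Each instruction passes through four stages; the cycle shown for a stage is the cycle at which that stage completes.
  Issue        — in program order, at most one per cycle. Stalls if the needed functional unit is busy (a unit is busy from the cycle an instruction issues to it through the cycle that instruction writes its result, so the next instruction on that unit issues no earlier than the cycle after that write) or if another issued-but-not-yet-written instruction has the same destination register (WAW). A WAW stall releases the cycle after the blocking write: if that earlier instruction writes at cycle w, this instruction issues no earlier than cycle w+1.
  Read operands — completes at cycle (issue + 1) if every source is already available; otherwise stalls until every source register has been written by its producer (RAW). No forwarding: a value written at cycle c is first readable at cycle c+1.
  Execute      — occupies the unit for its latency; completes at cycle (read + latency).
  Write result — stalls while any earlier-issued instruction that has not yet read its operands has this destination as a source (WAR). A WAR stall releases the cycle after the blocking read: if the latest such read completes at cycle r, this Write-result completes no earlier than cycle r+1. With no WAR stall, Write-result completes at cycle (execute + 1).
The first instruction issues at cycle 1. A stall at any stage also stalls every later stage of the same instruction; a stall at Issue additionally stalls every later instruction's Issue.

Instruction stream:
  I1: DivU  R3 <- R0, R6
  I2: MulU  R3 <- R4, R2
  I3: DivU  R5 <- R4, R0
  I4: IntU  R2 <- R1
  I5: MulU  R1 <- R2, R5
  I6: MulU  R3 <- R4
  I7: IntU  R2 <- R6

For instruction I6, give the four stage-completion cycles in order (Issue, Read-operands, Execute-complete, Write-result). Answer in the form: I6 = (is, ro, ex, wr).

I6 = (27, 28, 31, 32)

cycle 1: issue I1 (DivU)
cycle 2: I1 read-ops
cycle 9: I1 finished on DivU
cycle 10: I1→R3
cycle 11: issue I2 (MulU)
cycle 12: I2 read-ops, issue I3 (DivU)
cycle 13: I3 read-ops, issue I4 (IntU)
cycle 14: I4 read-ops
cycle 15: I2 finished on MulU, I4 finished on IntU
cycle 16: I2→R3, I4→R2
cycle 17: issue I5 (MulU)
cycle 20: I3 finished on DivU
cycle 21: I3→R5
cycle 22: I5 read-ops
cycle 25: I5 finished on MulU
cycle 26: I5→R1
cycle 27: issue I6 (MulU)
cycle 28: I6 read-ops, issue I7 (IntU)
cycle 29: I7 read-ops
cycle 30: I7 finished on IntU
cycle 31: I6 finished on MulU, I7→R2
cycle 32: I6→R3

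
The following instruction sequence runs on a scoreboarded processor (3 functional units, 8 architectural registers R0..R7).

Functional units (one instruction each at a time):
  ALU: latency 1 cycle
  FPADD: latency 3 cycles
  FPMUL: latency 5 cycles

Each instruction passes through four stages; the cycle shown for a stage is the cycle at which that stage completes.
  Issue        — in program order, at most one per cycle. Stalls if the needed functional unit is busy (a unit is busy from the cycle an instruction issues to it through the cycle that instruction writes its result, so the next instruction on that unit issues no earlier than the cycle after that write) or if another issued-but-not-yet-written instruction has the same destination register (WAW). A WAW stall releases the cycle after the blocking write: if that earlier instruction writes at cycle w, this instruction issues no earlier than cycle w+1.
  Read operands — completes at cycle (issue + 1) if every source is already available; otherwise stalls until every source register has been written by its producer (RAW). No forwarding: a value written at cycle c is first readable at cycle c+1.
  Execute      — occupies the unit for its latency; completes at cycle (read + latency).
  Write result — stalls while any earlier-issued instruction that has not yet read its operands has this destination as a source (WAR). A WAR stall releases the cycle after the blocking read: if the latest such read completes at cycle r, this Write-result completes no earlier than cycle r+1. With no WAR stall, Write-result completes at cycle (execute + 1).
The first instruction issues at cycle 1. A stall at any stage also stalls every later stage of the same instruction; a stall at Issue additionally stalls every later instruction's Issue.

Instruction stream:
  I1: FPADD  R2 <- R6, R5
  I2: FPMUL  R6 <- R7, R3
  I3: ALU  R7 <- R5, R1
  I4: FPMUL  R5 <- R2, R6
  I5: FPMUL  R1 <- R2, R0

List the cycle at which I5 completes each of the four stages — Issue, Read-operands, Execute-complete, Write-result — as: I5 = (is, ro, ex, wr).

I5 = (18, 19, 24, 25)

  I1 | 1 | 2 | 5 | 6
  I2 | 2 | 3 | 8 | 9
  I3 | 3 | 4 | 5 | 6
  I4 | 10 | 11 | 16 | 17   struct: FPMUL busy until I2 writes@9
  I5 | 18 | 19 | 24 | 25   struct: FPMUL busy until I4 writes@17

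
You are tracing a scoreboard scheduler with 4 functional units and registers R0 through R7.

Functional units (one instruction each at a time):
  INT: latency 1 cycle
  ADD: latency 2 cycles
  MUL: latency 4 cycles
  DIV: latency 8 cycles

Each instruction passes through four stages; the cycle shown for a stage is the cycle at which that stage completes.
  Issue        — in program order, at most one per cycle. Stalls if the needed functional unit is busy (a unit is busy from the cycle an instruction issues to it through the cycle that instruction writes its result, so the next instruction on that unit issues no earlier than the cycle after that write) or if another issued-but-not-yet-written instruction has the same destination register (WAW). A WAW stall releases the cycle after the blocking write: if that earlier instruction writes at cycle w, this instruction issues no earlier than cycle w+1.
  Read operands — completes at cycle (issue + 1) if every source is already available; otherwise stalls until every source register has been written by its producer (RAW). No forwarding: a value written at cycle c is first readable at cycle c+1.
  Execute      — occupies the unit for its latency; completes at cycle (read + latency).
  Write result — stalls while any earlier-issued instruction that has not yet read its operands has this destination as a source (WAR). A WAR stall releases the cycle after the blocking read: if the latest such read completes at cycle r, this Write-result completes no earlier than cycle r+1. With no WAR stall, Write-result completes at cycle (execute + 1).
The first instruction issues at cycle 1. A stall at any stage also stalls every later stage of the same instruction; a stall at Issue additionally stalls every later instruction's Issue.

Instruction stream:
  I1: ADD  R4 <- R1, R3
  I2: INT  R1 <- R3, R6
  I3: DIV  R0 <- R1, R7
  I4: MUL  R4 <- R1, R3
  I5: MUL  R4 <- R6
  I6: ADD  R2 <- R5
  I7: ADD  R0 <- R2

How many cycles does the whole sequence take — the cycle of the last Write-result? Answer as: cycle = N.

I1: IS=1 RO=2 EX=4 WR=5
I2: IS=2 RO=3 EX=4 WR=5
I3: IS=3 RO=6 EX=14 WR=15  [RAW R1: wait I2 write@5]
I4: IS=6 RO=7 EX=11 WR=12  [WAW R4: wait I1 write@5]
I5: IS=13 RO=14 EX=18 WR=19  [struct: MUL busy until I4 writes@12]
I6: IS=14 RO=15 EX=17 WR=18
I7: IS=19 RO=20 EX=22 WR=23  [struct: ADD busy until I6 writes@18]

cycle = 23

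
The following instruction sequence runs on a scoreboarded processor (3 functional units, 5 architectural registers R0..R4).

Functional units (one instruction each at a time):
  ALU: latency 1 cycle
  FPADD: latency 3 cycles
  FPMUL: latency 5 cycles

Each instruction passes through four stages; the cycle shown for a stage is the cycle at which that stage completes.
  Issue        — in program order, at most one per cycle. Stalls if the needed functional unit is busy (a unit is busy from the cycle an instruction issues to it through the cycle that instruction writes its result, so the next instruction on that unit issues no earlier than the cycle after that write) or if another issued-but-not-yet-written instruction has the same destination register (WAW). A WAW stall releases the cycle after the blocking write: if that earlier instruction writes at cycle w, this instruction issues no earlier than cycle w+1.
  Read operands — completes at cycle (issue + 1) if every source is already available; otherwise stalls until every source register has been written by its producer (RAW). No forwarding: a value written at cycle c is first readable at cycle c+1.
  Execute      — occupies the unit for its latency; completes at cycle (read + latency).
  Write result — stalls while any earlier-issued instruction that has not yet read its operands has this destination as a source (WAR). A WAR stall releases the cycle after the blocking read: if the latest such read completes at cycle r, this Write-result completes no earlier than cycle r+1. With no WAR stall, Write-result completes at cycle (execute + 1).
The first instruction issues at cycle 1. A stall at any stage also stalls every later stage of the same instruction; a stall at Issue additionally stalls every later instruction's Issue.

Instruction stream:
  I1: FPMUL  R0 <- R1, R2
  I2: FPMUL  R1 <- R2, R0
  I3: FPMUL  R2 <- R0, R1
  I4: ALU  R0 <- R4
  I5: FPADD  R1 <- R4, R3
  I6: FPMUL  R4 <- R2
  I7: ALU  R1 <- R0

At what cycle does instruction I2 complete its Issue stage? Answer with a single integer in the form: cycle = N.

cycle = 9

I1  is:1  ro:2  ex:7  wr:8
I2  is:9  ro:10  ex:15  wr:16  — struct: FPMUL busy until I1 writes@8
I3  is:17  ro:18  ex:23  wr:24  — struct: FPMUL busy until I2 writes@16
I4  is:18  ro:19  ex:20  wr:21
I5  is:19  ro:20  ex:23  wr:24
I6  is:25  ro:26  ex:31  wr:32  — struct: FPMUL busy until I3 writes@24
I7  is:26  ro:27  ex:28  wr:29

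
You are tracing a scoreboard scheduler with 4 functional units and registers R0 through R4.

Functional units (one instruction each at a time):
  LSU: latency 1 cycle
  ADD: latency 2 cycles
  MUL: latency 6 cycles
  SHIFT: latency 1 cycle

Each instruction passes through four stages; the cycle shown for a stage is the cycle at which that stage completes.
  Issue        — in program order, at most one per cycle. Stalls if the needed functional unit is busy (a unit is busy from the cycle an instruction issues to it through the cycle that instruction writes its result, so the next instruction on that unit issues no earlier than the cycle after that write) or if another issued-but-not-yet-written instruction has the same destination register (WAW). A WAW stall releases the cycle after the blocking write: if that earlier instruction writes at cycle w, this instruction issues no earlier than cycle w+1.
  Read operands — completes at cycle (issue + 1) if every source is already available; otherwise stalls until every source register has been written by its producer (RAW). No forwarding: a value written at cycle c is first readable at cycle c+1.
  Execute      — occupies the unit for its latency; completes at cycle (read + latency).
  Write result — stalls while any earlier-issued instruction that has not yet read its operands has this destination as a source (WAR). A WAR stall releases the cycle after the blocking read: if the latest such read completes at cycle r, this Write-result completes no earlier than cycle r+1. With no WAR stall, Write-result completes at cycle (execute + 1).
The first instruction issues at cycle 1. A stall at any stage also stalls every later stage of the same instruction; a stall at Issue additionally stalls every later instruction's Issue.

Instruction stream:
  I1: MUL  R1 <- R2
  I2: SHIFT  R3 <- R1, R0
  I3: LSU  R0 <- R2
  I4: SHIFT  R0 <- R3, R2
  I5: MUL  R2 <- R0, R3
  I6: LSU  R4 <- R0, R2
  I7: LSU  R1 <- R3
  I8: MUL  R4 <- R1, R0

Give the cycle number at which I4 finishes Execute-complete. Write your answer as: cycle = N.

c1: I1→MUL
c2: I1 RO, I2→SHIFT
c3: I3→LSU
c4: I3 RO
c5: I3 EX
c8: I1 EX
c9: I1 WR R1
c10: I2 RO
c11: I2 EX, I3 WR R0
c12: I2 WR R3
c13: I4→SHIFT
c14: I4 RO, I5→MUL
c15: I4 EX, I6→LSU
c16: I4 WR R0
c17: I5 RO
c23: I5 EX
c24: I5 WR R2
c25: I6 RO
c26: I6 EX
c27: I6 WR R4
c28: I7→LSU
c29: I7 RO, I8→MUL
c30: I7 EX
c31: I7 WR R1
c32: I8 RO
c38: I8 EX
c39: I8 WR R4

cycle = 15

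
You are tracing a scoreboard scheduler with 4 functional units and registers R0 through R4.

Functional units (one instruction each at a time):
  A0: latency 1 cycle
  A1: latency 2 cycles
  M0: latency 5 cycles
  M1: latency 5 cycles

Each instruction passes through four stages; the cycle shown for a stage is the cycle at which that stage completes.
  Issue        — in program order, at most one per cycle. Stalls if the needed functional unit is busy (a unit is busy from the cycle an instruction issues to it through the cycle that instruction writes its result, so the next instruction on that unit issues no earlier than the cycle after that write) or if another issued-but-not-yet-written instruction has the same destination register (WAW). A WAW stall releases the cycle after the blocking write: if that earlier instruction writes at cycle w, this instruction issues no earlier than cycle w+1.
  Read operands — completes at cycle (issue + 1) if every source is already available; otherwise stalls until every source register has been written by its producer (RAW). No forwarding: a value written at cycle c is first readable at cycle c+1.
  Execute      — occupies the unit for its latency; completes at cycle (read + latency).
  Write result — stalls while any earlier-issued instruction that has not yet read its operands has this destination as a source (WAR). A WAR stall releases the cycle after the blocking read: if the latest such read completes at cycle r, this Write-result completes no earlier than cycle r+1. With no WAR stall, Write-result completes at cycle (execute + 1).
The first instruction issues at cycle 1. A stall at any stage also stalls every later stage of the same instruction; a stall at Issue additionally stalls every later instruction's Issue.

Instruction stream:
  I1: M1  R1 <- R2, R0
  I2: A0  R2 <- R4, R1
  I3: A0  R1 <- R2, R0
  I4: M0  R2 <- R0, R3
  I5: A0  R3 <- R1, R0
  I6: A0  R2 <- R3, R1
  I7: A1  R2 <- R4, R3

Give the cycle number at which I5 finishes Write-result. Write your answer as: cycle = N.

[1] I1→M1
[2] I1 RO · I2→A0
[7] I1 EX
[8] I1 WR R1
[9] I2 RO
[10] I2 EX
[11] I2 WR R2
[12] I3→A0
[13] I3 RO · I4→M0
[14] I3 EX · I4 RO
[15] I3 WR R1
[16] I5→A0
[17] I5 RO
[18] I5 EX
[19] I4 EX · I5 WR R3
[20] I4 WR R2
[21] I6→A0
[22] I6 RO
[23] I6 EX
[24] I6 WR R2
[25] I7→A1
[26] I7 RO
[28] I7 EX
[29] I7 WR R2

cycle = 19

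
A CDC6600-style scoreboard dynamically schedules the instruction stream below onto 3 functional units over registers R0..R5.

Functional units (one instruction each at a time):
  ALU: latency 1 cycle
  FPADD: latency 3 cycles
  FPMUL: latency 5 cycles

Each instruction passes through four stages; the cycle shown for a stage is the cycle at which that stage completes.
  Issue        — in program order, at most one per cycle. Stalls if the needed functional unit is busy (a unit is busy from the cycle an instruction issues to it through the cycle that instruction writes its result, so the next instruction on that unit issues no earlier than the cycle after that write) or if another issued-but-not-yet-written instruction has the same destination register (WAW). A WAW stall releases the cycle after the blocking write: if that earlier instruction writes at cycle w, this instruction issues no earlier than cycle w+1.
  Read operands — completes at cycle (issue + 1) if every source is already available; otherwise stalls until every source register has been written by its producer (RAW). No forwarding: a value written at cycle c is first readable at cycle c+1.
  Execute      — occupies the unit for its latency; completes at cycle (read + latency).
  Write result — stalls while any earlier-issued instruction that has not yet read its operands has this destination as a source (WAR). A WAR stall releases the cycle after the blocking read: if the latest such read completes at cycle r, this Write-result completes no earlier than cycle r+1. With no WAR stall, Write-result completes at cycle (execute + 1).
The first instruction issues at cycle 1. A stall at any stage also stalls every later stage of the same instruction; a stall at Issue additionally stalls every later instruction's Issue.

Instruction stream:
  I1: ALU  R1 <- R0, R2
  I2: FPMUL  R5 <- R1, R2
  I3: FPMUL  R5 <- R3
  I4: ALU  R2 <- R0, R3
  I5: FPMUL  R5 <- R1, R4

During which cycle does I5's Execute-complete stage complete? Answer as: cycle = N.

cycle = 26

c1: I1→ALU
c2: I1 RO | I2→FPMUL
c3: I1 EX
c4: I1 WR R1
c5: I2 RO
c10: I2 EX
c11: I2 WR R5
c12: I3→FPMUL
c13: I3 RO | I4→ALU
c14: I4 RO
c15: I4 EX
c16: I4 WR R2
c18: I3 EX
c19: I3 WR R5
c20: I5→FPMUL
c21: I5 RO
c26: I5 EX
c27: I5 WR R5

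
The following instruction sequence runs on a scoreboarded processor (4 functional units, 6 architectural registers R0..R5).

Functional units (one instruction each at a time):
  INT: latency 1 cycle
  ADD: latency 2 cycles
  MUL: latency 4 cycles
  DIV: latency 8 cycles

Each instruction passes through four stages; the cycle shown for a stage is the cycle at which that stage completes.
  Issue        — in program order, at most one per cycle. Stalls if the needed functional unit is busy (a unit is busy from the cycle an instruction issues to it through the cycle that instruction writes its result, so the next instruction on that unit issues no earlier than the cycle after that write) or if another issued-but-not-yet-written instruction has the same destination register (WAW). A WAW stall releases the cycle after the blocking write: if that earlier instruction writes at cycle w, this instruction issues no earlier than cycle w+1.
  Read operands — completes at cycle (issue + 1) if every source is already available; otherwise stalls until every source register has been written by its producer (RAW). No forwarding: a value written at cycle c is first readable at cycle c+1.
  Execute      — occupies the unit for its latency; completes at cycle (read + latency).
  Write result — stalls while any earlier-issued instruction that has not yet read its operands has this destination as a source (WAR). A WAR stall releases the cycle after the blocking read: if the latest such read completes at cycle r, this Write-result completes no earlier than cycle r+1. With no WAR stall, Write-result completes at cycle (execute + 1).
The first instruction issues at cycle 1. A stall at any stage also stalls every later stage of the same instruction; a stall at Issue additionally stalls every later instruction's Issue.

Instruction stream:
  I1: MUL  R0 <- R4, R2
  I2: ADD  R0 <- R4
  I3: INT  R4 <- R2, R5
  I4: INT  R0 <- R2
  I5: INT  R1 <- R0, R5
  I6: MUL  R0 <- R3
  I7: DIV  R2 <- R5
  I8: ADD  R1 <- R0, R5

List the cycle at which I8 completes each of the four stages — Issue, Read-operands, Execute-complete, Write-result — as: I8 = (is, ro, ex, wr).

t=1  I1→MUL
t=2  I1 RO
t=6  I1 EX
t=7  I1 WR R0
t=8  I2→ADD
t=9  I2 RO; I3→INT
t=10  I3 RO
t=11  I2 EX; I3 EX
t=12  I2 WR R0; I3 WR R4
t=13  I4→INT
t=14  I4 RO
t=15  I4 EX
t=16  I4 WR R0
t=17  I5→INT
t=18  I5 RO; I6→MUL
t=19  I5 EX; I6 RO; I7→DIV
t=20  I5 WR R1; I7 RO
t=21  I8→ADD
t=23  I6 EX
t=24  I6 WR R0
t=25  I8 RO
t=27  I8 EX
t=28  I7 EX; I8 WR R1
t=29  I7 WR R2

I8 = (21, 25, 27, 28)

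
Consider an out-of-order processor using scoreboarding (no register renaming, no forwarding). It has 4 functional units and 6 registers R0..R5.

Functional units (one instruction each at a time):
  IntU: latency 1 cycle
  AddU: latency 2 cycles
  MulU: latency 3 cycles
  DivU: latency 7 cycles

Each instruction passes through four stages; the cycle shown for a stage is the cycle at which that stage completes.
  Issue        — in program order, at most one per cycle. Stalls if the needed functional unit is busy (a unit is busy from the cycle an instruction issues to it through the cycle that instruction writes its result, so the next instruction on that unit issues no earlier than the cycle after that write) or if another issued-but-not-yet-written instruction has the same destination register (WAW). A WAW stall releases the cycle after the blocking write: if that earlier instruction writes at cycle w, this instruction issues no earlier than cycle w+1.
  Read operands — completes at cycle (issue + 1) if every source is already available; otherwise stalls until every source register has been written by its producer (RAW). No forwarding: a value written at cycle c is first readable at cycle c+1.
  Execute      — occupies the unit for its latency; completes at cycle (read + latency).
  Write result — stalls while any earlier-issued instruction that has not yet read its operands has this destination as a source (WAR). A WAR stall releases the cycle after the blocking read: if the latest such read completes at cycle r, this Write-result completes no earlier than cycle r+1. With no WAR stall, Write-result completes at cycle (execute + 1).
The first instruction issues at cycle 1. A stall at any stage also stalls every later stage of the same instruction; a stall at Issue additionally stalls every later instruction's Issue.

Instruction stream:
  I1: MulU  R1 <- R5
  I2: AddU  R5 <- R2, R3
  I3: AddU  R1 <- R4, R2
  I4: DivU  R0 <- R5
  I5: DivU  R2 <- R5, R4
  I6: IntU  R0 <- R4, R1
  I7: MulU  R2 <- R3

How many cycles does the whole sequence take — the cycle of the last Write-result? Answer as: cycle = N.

cycle = 33

I1  is:1  ro:2  ex:5  wr:6
I2  is:2  ro:3  ex:5  wr:6
I3  is:7  ro:8  ex:10  wr:11  — struct: AddU busy until I2 writes@6
I4  is:8  ro:9  ex:16  wr:17
I5  is:18  ro:19  ex:26  wr:27  — struct: DivU busy until I4 writes@17
I6  is:19  ro:20  ex:21  wr:22
I7  is:28  ro:29  ex:32  wr:33  — WAW R2: wait I5 write@27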